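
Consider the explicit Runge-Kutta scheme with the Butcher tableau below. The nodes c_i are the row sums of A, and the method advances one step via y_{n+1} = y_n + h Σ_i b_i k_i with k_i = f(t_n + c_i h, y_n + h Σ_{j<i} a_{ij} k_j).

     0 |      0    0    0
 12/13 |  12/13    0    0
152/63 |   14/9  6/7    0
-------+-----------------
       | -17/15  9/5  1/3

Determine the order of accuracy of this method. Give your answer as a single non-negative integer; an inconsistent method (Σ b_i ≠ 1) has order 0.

1

b = (-17/15, 9/5, 1/3)
c = (0, 12/13, 152/63)
Ac = (0, 0, 72/91)
Σ b_i: (-17/15)·1 + 9/5·1 + 1/3·1 = 1 ✓
b·c: 9/5·12/13 + 1/3·152/63 = 30292/12285 ≠ 1/2 ⇒ order 1.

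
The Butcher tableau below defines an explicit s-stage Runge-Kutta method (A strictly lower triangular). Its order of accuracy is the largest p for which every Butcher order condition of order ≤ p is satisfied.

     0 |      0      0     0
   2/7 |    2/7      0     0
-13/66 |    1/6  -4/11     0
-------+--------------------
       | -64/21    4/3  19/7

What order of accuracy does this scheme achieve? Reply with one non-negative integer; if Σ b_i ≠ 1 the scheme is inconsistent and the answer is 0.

b = (-64/21, 4/3, 19/7)
c = (0, 2/7, -13/66)
Ac = (0, 0, -8/77)
Σ b_i: (-64/21)·1 + 4/3·1 + 19/7·1 = 1 ✓
b·c: 4/3·2/7 + 19/7·(-13/66) = -71/462 ≠ 1/2 ⇒ order 1.

1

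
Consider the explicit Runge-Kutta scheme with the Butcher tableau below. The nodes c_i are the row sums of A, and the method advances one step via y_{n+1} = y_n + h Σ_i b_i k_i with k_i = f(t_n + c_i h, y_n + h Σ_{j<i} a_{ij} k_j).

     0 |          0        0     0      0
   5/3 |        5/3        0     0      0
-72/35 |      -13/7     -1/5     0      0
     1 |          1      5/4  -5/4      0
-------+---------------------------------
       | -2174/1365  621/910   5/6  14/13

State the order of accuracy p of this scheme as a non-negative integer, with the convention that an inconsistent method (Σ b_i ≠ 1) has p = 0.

b = (-2174/1365, 621/910, 5/6, 14/13)
c = (0, 5/3, -72/35, 1)
Ac = (0, 0, -1/3, 391/84)
Σ b_i: (-2174/1365)·1 + 621/910·1 + 5/6·1 + 14/13·1 = 1 ✓
b·c: 621/910·5/3 + 5/6·(-72/35) + 14/13·1 = 1/2 ✓
b·c²: 621/910·25/9 + 5/6·5184/1225 + 14/13·1 = 41399/6370 ≠ 1/3 ⇒ order 2.
b·Ac: 5/6·(-1/3) + 14/13·391/84 = 554/117 ≠ 1/6

2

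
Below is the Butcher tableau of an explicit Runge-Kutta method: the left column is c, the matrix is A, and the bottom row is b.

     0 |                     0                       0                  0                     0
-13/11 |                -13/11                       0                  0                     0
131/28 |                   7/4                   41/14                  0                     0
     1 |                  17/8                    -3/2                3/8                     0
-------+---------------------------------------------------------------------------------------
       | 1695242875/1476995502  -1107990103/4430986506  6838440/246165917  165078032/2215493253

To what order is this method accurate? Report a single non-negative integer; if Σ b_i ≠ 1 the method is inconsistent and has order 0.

b = (1695242875/1476995502, -1107990103/4430986506, 6838440/246165917, 165078032/2215493253)
c = (0, -13/11, 131/28, 1)
Ac = (0, 0, -533/154, 8691/2464)
Σ b_i: 1695242875/1476995502·1 + (-1107990103/4430986506)·1 + 6838440/246165917·1 + 165078032/2215493253·1 = 1 ✓
b·c: (-1107990103/4430986506)·(-13/11) + 6838440/246165917·131/28 + 165078032/2215493253·1 = 1/2 ✓
b·c²: (-1107990103/4430986506)·169/121 + 6838440/246165917·17161/784 + 165078032/2215493253·1 = 1/3 ✓
b·Ac: 6838440/246165917·(-533/154) + 165078032/2215493253·8691/2464 = 1/6 ✓
b·c³: (-1107990103/4430986506)·(-2197/1331) + 6838440/246165917·2248091/21952 + 165078032/2215493253·1 = 1515854458435/454914614616 ≠ 1/4 ⇒ order 3.
b·(c∘Ac): 6838440/246165917·(-69823/4312) + 165078032/2215493253·8691/2464 = -3038453243/16246950522 ≠ 1/8
b·Ac²: 6838440/246165917·6929/1694 + 165078032/2215493253·4639491/758912 = 86303077239/151638204872 ≠ 1/12
b·A²c: 165078032/2215493253·(-1599/1232) = -785594563/8123475261 ≠ 1/24

3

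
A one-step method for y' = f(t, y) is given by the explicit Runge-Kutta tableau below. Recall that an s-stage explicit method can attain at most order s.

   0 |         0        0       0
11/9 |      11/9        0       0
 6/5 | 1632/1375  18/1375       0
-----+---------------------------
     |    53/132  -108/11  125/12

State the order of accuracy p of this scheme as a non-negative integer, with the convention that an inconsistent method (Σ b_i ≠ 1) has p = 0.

b = (53/132, -108/11, 125/12)
c = (0, 11/9, 6/5)
Ac = (0, 0, 2/125)
Σ b_i: 53/132·1 + (-108/11)·1 + 125/12·1 = 1 ✓
b·c: (-108/11)·11/9 + 125/12·6/5 = 1/2 ✓
b·c²: (-108/11)·121/81 + 125/12·36/25 = 1/3 ✓
b·Ac: 125/12·2/125 = 1/6 ✓; 3 stages ⇒ order 3.

3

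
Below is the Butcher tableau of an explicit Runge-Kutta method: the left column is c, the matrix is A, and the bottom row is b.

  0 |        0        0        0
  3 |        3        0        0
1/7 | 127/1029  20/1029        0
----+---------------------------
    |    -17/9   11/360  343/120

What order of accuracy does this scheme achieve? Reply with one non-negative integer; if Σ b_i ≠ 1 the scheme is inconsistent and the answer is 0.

b = (-17/9, 11/360, 343/120)
c = (0, 3, 1/7)
Ac = (0, 0, 20/343)
Σ b_i: (-17/9)·1 + 11/360·1 + 343/120·1 = 1 ✓
b·c: 11/360·3 + 343/120·1/7 = 1/2 ✓
b·c²: 11/360·9 + 343/120·1/49 = 1/3 ✓
b·Ac: 343/120·20/343 = 1/6 ✓; 3 stages ⇒ order 3.

3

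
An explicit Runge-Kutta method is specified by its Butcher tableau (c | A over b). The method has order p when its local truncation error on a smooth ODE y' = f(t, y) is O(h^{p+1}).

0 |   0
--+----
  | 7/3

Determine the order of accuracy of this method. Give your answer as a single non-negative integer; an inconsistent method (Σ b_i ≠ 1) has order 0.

0

b = (7/3)
c = (0)
Σ b_i: 7/3·1 = 7/3 ≠ 1 ⇒ order 0.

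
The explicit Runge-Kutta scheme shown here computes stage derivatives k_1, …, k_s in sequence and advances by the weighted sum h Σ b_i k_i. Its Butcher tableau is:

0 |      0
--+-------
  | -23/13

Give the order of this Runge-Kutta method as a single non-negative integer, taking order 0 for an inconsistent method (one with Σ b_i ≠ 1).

b = (-23/13)
c = (0)
Σ b_i: (-23/13)·1 = -23/13 ≠ 1 ⇒ order 0.

0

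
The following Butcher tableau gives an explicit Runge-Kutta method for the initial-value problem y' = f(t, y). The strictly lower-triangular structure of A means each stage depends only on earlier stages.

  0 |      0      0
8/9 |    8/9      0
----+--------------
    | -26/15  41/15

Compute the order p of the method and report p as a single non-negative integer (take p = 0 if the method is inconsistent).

b = (-26/15, 41/15)
c = (0, 8/9)
Σ b_i: (-26/15)·1 + 41/15·1 = 1 ✓
b·c: 41/15·8/9 = 328/135 ≠ 1/2 ⇒ order 1.

1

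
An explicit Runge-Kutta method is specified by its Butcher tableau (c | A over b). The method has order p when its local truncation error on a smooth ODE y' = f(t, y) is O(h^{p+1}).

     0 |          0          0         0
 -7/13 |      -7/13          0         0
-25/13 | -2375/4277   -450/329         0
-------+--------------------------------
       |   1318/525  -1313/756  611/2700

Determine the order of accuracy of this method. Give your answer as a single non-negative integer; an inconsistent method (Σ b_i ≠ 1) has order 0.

b = (1318/525, -1313/756, 611/2700)
c = (0, -7/13, -25/13)
Ac = (0, 0, 450/611)
Σ b_i: 1318/525·1 + (-1313/756)·1 + 611/2700·1 = 1 ✓
b·c: (-1313/756)·(-7/13) + 611/2700·(-25/13) = 1/2 ✓
b·c²: (-1313/756)·49/169 + 611/2700·625/169 = 1/3 ✓
b·Ac: 611/2700·450/611 = 1/6 ✓; 3 stages ⇒ order 3.

3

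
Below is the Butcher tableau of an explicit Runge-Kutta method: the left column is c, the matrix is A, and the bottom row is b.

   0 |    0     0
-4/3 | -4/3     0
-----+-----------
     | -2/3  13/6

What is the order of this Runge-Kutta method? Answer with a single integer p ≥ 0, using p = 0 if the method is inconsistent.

b = (-2/3, 13/6)
c = (0, -4/3)
Σ b_i: (-2/3)·1 + 13/6·1 = 3/2 ≠ 1 ⇒ order 0.

0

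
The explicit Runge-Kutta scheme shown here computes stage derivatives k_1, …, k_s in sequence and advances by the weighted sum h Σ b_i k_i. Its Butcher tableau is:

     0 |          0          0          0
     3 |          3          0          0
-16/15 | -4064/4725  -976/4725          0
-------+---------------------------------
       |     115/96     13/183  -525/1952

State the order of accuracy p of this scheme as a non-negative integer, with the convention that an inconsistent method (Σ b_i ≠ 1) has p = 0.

3

b = (115/96, 13/183, -525/1952)
c = (0, 3, -16/15)
Ac = (0, 0, -976/1575)
Σ b_i: 115/96·1 + 13/183·1 + (-525/1952)·1 = 1 ✓
b·c: 13/183·3 + (-525/1952)·(-16/15) = 1/2 ✓
b·c²: 13/183·9 + (-525/1952)·256/225 = 1/3 ✓
b·Ac: (-525/1952)·(-976/1575) = 1/6 ✓; 3 stages ⇒ order 3.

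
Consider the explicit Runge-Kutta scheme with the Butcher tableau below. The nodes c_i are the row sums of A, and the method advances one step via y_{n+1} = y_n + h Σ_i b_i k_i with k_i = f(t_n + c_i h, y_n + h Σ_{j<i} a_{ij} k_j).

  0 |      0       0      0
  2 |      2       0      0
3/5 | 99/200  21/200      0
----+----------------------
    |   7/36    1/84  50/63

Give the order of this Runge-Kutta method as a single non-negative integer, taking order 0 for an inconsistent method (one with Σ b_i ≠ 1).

b = (7/36, 1/84, 50/63)
c = (0, 2, 3/5)
Ac = (0, 0, 21/100)
Σ b_i: 7/36·1 + 1/84·1 + 50/63·1 = 1 ✓
b·c: 1/84·2 + 50/63·3/5 = 1/2 ✓
b·c²: 1/84·4 + 50/63·9/25 = 1/3 ✓
b·Ac: 50/63·21/100 = 1/6 ✓; 3 stages ⇒ order 3.

3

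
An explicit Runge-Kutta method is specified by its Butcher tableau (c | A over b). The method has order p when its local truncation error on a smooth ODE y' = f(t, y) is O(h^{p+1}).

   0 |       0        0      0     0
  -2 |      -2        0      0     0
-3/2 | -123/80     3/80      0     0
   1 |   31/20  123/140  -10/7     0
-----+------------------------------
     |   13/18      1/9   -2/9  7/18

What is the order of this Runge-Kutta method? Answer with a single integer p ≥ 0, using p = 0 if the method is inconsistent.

b = (13/18, 1/9, -2/9, 7/18)
c = (0, -2, -3/2, 1)
Ac = (0, 0, -3/40, 27/70)
Σ b_i: 13/18·1 + 1/9·1 + (-2/9)·1 + 7/18·1 = 1 ✓
b·c: 1/9·(-2) + (-2/9)·(-3/2) + 7/18·1 = 1/2 ✓
b·c²: 1/9·4 + (-2/9)·9/4 + 7/18·1 = 1/3 ✓
b·Ac: (-2/9)·(-3/40) + 7/18·27/70 = 1/6 ✓
b·c³: 1/9·(-8) + (-2/9)·(-27/8) + 7/18·1 = 1/4 ✓
b·(c∘Ac): (-2/9)·9/80 + 7/18·27/70 = 1/8 ✓
b·Ac²: (-2/9)·3/20 + 7/18·3/10 = 1/12 ✓
b·A²c: 7/18·3/28 = 1/24 ✓; 4 stages ⇒ order 4.

4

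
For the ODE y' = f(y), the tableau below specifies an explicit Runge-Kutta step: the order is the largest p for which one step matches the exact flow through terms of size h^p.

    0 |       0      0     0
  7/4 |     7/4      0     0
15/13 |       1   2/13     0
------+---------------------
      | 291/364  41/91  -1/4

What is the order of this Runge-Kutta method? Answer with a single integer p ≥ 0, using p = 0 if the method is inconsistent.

b = (291/364, 41/91, -1/4)
c = (0, 7/4, 15/13)
Ac = (0, 0, 7/26)
Σ b_i: 291/364·1 + 41/91·1 + (-1/4)·1 = 1 ✓
b·c: 41/91·7/4 + (-1/4)·15/13 = 1/2 ✓
b·c²: 41/91·49/16 + (-1/4)·225/169 = 2831/2704 ≠ 1/3 ⇒ order 2.
b·Ac: (-1/4)·7/26 = -7/104 ≠ 1/6

2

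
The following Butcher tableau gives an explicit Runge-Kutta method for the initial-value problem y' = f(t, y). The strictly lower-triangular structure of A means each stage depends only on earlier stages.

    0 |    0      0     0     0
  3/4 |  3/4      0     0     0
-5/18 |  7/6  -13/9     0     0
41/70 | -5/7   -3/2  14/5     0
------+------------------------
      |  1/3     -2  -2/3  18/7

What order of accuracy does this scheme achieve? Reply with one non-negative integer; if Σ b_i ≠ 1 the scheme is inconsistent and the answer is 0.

0

b = (1/3, -2, -2/3, 18/7)
c = (0, 3/4, -5/18, 41/70)
Ac = (0, 0, -13/12, -137/72)
Σ b_i: 1/3·1 + (-2)·1 + (-2/3)·1 + 18/7·1 = 5/21 ≠ 1 ⇒ order 0.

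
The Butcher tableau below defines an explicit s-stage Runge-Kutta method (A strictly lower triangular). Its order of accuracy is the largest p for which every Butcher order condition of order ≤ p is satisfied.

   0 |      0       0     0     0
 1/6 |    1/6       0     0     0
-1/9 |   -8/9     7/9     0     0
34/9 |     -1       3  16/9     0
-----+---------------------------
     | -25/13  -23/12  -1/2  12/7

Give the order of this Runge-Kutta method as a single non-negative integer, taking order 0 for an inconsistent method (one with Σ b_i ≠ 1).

0

b = (-25/13, -23/12, -1/2, 12/7)
c = (0, 1/6, -1/9, 34/9)
Ac = (0, 0, 7/54, 49/162)
Σ b_i: (-25/13)·1 + (-23/12)·1 + (-1/2)·1 + 12/7·1 = -2867/1092 ≠ 1 ⇒ order 0.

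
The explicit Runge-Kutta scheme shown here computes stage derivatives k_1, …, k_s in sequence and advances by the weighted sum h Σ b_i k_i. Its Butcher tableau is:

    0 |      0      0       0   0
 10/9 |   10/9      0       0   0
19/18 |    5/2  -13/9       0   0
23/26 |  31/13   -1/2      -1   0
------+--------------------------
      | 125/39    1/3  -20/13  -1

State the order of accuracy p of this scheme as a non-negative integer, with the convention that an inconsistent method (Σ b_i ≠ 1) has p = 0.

1

b = (125/39, 1/3, -20/13, -1)
c = (0, 10/9, 19/18, 23/26)
Ac = (0, 0, -130/81, -29/18)
Σ b_i: 125/39·1 + 1/3·1 + (-20/13)·1 + (-1)·1 = 1 ✓
b·c: 1/3·10/9 + (-20/13)·19/18 + (-1)·23/26 = -1501/702 ≠ 1/2 ⇒ order 1.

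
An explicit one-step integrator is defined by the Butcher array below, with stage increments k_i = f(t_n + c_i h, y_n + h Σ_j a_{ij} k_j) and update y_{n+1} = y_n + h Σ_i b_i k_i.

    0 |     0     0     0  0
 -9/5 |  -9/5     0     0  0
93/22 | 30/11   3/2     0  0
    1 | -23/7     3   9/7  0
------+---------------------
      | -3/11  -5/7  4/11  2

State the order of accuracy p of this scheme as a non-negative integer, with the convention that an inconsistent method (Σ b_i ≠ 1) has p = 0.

0

b = (-3/11, -5/7, 4/11, 2)
c = (0, -9/5, 93/22, 1)
Ac = (0, 0, -27/10, 27/770)
Σ b_i: (-3/11)·1 + (-5/7)·1 + 4/11·1 + 2·1 = 106/77 ≠ 1 ⇒ order 0.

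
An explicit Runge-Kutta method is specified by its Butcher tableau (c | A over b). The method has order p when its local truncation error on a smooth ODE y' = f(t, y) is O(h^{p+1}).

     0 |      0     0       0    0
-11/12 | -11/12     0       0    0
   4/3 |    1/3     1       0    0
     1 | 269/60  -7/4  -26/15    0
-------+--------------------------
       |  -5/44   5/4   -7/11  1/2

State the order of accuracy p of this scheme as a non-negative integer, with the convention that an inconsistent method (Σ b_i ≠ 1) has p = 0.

1

b = (-5/44, 5/4, -7/11, 1/2)
c = (0, -11/12, 4/3, 1)
Ac = (0, 0, -11/12, -509/720)
Σ b_i: (-5/44)·1 + 5/4·1 + (-7/11)·1 + 1/2·1 = 1 ✓
b·c: 5/4·(-11/12) + (-7/11)·4/3 + 1/2·1 = -263/176 ≠ 1/2 ⇒ order 1.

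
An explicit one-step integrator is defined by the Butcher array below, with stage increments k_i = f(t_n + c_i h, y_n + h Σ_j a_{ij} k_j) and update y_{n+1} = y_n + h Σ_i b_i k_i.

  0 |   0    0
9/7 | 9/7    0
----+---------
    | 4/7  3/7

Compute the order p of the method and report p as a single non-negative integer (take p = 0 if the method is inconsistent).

1

b = (4/7, 3/7)
c = (0, 9/7)
Σ b_i: 4/7·1 + 3/7·1 = 1 ✓
b·c: 3/7·9/7 = 27/49 ≠ 1/2 ⇒ order 1.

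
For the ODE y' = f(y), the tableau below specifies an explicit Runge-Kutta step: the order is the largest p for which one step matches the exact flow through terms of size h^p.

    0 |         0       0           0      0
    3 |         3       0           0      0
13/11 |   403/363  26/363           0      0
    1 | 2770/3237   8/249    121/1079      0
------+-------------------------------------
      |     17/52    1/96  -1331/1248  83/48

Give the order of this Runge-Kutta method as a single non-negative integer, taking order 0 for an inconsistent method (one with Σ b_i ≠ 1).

b = (17/52, 1/96, -1331/1248, 83/48)
c = (0, 3, 13/11, 1)
Ac = (0, 0, 26/121, 19/83)
Σ b_i: 17/52·1 + 1/96·1 + (-1331/1248)·1 + 83/48·1 = 1 ✓
b·c: 1/96·3 + (-1331/1248)·13/11 + 83/48·1 = 1/2 ✓
b·c²: 1/96·9 + (-1331/1248)·169/121 + 83/48·1 = 1/3 ✓
b·Ac: (-1331/1248)·26/121 + 83/48·19/83 = 1/6 ✓
b·c³: 1/96·27 + (-1331/1248)·2197/1331 + 83/48·1 = 1/4 ✓
b·(c∘Ac): (-1331/1248)·338/1331 + 83/48·19/83 = 1/8 ✓
b·Ac²: (-1331/1248)·78/121 + 83/48·37/83 = 1/12 ✓
b·A²c: 83/48·2/83 = 1/24 ✓; 4 stages ⇒ order 4.

4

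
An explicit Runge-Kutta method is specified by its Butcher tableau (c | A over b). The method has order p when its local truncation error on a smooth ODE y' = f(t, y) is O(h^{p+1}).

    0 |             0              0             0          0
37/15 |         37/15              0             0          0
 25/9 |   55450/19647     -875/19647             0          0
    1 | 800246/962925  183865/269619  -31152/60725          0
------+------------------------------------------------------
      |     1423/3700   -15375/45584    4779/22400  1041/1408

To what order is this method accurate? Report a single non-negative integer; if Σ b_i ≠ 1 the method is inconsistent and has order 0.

4

b = (1423/3700, -15375/45584, 4779/22400, 1041/1408)
c = (0, 37/15, 25/9, 1)
Ac = (0, 0, -175/1593, 803/3123)
Σ b_i: 1423/3700·1 + (-15375/45584)·1 + 4779/22400·1 + 1041/1408·1 = 1 ✓
b·c: (-15375/45584)·37/15 + 4779/22400·25/9 + 1041/1408·1 = 1/2 ✓
b·c²: (-15375/45584)·1369/225 + 4779/22400·625/81 + 1041/1408·1 = 1/3 ✓
b·Ac: 4779/22400·(-175/1593) + 1041/1408·803/3123 = 1/6 ✓
b·c³: (-15375/45584)·50653/3375 + 4779/22400·15625/729 + 1041/1408·1 = 1/4 ✓
b·(c∘Ac): 4779/22400·(-4375/14337) + 1041/1408·803/3123 = 1/8 ✓
b·Ac²: 4779/22400·(-1295/4779) + 1041/1408·2981/15615 = 1/12 ✓
b·A²c: 1041/1408·176/3123 = 1/24 ✓; 4 stages ⇒ order 4.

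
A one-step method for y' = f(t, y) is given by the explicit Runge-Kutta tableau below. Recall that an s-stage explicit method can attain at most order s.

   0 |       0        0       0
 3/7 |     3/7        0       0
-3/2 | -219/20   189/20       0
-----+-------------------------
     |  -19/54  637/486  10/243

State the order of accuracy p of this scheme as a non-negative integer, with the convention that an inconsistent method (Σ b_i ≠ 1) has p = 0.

3

b = (-19/54, 637/486, 10/243)
c = (0, 3/7, -3/2)
Ac = (0, 0, 81/20)
Σ b_i: (-19/54)·1 + 637/486·1 + 10/243·1 = 1 ✓
b·c: 637/486·3/7 + 10/243·(-3/2) = 1/2 ✓
b·c²: 637/486·9/49 + 10/243·9/4 = 1/3 ✓
b·Ac: 10/243·81/20 = 1/6 ✓; 3 stages ⇒ order 3.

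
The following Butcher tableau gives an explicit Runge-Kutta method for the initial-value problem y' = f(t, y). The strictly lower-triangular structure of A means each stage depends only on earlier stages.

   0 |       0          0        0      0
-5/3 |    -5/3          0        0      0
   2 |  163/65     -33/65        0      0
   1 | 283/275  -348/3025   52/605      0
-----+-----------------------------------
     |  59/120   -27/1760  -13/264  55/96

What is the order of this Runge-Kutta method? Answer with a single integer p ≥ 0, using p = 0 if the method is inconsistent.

4

b = (59/120, -27/1760, -13/264, 55/96)
c = (0, -5/3, 2, 1)
Ac = (0, 0, 11/13, 4/11)
Σ b_i: 59/120·1 + (-27/1760)·1 + (-13/264)·1 + 55/96·1 = 1 ✓
b·c: (-27/1760)·(-5/3) + (-13/264)·2 + 55/96·1 = 1/2 ✓
b·c²: (-27/1760)·25/9 + (-13/264)·4 + 55/96·1 = 1/3 ✓
b·Ac: (-13/264)·11/13 + 55/96·4/11 = 1/6 ✓
b·c³: (-27/1760)·(-125/27) + (-13/264)·8 + 55/96·1 = 1/4 ✓
b·(c∘Ac): (-13/264)·22/13 + 55/96·4/11 = 1/8 ✓
b·Ac²: (-13/264)·(-55/39) + 55/96·4/165 = 1/12 ✓
b·A²c: 55/96·4/55 = 1/24 ✓; 4 stages ⇒ order 4.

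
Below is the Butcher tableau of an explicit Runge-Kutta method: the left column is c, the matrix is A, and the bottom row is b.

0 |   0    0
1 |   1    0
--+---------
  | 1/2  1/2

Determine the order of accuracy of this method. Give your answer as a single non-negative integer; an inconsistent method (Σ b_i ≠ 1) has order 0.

2

b = (1/2, 1/2)
c = (0, 1)
Σ b_i: 1/2·1 + 1/2·1 = 1 ✓
b·c: 1/2·1 = 1/2 ✓; 2 stages ⇒ order 2.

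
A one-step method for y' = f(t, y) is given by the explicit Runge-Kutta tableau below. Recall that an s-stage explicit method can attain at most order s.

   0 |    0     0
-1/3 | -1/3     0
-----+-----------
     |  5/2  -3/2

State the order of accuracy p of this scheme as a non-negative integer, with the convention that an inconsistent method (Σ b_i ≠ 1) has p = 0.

2

b = (5/2, -3/2)
c = (0, -1/3)
Σ b_i: 5/2·1 + (-3/2)·1 = 1 ✓
b·c: (-3/2)·(-1/3) = 1/2 ✓; 2 stages ⇒ order 2.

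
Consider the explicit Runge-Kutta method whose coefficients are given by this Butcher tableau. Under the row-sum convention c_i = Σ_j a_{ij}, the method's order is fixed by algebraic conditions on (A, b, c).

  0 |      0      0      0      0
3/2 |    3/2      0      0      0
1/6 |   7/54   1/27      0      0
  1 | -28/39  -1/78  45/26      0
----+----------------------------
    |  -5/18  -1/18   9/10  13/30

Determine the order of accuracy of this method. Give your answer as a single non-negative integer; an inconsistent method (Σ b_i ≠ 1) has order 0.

b = (-5/18, -1/18, 9/10, 13/30)
c = (0, 3/2, 1/6, 1)
Ac = (0, 0, 1/18, 7/26)
Σ b_i: (-5/18)·1 + (-1/18)·1 + 9/10·1 + 13/30·1 = 1 ✓
b·c: (-1/18)·3/2 + 9/10·1/6 + 13/30·1 = 1/2 ✓
b·c²: (-1/18)·9/4 + 9/10·1/36 + 13/30·1 = 1/3 ✓
b·Ac: 9/10·1/18 + 13/30·7/26 = 1/6 ✓
b·c³: (-1/18)·27/8 + 9/10·1/216 + 13/30·1 = 1/4 ✓
b·(c∘Ac): 9/10·1/108 + 13/30·7/26 = 1/8 ✓
b·Ac²: 9/10·1/12 + 13/30·1/52 = 1/12 ✓
b·A²c: 13/30·5/52 = 1/24 ✓; 4 stages ⇒ order 4.

4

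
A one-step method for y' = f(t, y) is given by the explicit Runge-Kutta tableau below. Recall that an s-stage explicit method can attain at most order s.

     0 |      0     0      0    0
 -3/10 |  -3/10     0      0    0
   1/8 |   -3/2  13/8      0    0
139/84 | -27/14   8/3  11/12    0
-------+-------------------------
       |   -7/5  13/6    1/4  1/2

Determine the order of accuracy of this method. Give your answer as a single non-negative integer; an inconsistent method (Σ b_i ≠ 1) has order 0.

b = (-7/5, 13/6, 1/4, 1/2)
c = (0, -3/10, 1/8, 139/84)
Ac = (0, 0, -39/80, -329/480)
Σ b_i: (-7/5)·1 + 13/6·1 + 1/4·1 + 1/2·1 = 91/60 ≠ 1 ⇒ order 0.

0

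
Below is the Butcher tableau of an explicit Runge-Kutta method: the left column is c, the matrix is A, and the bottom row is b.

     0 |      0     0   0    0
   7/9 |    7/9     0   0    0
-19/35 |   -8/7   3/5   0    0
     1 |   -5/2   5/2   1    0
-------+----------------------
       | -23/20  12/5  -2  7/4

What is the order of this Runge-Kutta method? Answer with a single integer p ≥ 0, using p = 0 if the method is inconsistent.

1

b = (-23/20, 12/5, -2, 7/4)
c = (0, 7/9, -19/35, 1)
Ac = (0, 0, 7/15, 883/630)
Σ b_i: (-23/20)·1 + 12/5·1 + (-2)·1 + 7/4·1 = 1 ✓
b·c: 12/5·7/9 + (-2)·(-19/35) + 7/4·1 = 395/84 ≠ 1/2 ⇒ order 1.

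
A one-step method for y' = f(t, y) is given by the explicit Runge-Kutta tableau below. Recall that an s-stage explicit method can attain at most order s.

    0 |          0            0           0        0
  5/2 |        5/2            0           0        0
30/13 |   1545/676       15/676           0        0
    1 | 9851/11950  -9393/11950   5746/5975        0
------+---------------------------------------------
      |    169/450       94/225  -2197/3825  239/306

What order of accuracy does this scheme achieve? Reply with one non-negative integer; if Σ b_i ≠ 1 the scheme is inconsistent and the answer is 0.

4

b = (169/450, 94/225, -2197/3825, 239/306)
c = (0, 5/2, 30/13, 1)
Ac = (0, 0, 75/1352, 243/956)
Σ b_i: 169/450·1 + 94/225·1 + (-2197/3825)·1 + 239/306·1 = 1 ✓
b·c: 94/225·5/2 + (-2197/3825)·30/13 + 239/306·1 = 1/2 ✓
b·c²: 94/225·25/4 + (-2197/3825)·900/169 + 239/306·1 = 1/3 ✓
b·Ac: (-2197/3825)·75/1352 + 239/306·243/956 = 1/6 ✓
b·c³: 94/225·125/8 + (-2197/3825)·27000/2197 + 239/306·1 = 1/4 ✓
b·(c∘Ac): (-2197/3825)·1125/8788 + 239/306·243/956 = 1/8 ✓
b·Ac²: (-2197/3825)·375/2704 + 239/306·399/1912 = 1/12 ✓
b·A²c: 239/306·51/956 = 1/24 ✓; 4 stages ⇒ order 4.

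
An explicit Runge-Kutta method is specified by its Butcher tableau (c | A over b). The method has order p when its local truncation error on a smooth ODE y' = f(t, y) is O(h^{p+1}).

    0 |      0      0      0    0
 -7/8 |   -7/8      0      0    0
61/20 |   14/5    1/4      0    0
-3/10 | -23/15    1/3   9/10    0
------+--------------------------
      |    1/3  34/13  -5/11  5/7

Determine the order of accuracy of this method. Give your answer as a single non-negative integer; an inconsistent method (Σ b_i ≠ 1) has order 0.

0

b = (1/3, 34/13, -5/11, 5/7)
c = (0, -7/8, 61/20, -3/10)
Ac = (0, 0, -7/32, 184/75)
Σ b_i: 1/3·1 + 34/13·1 + (-5/11)·1 + 5/7·1 = 9635/3003 ≠ 1 ⇒ order 0.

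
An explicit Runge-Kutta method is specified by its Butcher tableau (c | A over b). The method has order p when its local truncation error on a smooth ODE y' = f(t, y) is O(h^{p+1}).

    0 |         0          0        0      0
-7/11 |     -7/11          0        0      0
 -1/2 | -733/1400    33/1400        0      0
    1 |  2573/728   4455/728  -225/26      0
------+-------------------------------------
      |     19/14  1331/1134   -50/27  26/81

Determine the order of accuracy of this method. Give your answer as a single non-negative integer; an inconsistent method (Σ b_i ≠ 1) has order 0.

b = (19/14, 1331/1134, -50/27, 26/81)
c = (0, -7/11, -1/2, 1)
Ac = (0, 0, -3/200, 45/104)
Σ b_i: 19/14·1 + 1331/1134·1 + (-50/27)·1 + 26/81·1 = 1 ✓
b·c: 1331/1134·(-7/11) + (-50/27)·(-1/2) + 26/81·1 = 1/2 ✓
b·c²: 1331/1134·49/121 + (-50/27)·1/4 + 26/81·1 = 1/3 ✓
b·Ac: (-50/27)·(-3/200) + 26/81·45/104 = 1/6 ✓
b·c³: 1331/1134·(-343/1331) + (-50/27)·(-1/8) + 26/81·1 = 1/4 ✓
b·(c∘Ac): (-50/27)·3/400 + 26/81·45/104 = 1/8 ✓
b·Ac²: (-50/27)·21/2200 + 26/81·45/143 = 1/12 ✓
b·A²c: 26/81·27/208 = 1/24 ✓; 4 stages ⇒ order 4.

4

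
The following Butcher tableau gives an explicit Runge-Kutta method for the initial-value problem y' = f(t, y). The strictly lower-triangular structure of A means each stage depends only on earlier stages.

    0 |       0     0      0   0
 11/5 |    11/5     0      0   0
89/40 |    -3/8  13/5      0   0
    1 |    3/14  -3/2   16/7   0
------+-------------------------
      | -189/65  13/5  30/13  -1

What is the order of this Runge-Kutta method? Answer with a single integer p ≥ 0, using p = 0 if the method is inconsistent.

b = (-189/65, 13/5, 30/13, -1)
c = (0, 11/5, 89/40, 1)
Ac = (0, 0, 143/25, 25/14)
Σ b_i: (-189/65)·1 + 13/5·1 + 30/13·1 + (-1)·1 = 1 ✓
b·c: 13/5·11/5 + 30/13·89/40 + (-1)·1 = 12811/1300 ≠ 1/2 ⇒ order 1.

1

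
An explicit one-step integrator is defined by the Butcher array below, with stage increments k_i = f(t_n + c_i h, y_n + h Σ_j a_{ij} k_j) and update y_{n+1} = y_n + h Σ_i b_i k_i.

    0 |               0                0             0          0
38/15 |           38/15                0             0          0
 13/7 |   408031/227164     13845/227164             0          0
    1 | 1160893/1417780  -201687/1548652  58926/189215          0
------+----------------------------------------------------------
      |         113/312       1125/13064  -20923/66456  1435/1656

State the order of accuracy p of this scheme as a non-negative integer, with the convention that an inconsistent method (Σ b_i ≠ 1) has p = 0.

4

b = (113/312, 1125/13064, -20923/66456, 1435/1656)
c = (0, 38/15, 13/7, 1)
Ac = (0, 0, 923/5978, 713/2870)
Σ b_i: 113/312·1 + 1125/13064·1 + (-20923/66456)·1 + 1435/1656·1 = 1 ✓
b·c: 1125/13064·38/15 + (-20923/66456)·13/7 + 1435/1656·1 = 1/2 ✓
b·c²: 1125/13064·1444/225 + (-20923/66456)·169/49 + 1435/1656·1 = 1/3 ✓
b·Ac: (-20923/66456)·923/5978 + 1435/1656·713/2870 = 1/6 ✓
b·c³: 1125/13064·54872/3375 + (-20923/66456)·2197/343 + 1435/1656·1 = 1/4 ✓
b·(c∘Ac): (-20923/66456)·11999/41846 + 1435/1656·713/2870 = 1/8 ✓
b·Ac²: (-20923/66456)·17537/44835 + 1435/1656·5129/21525 = 1/12 ✓
b·A²c: 1435/1656·69/1435 = 1/24 ✓; 4 stages ⇒ order 4.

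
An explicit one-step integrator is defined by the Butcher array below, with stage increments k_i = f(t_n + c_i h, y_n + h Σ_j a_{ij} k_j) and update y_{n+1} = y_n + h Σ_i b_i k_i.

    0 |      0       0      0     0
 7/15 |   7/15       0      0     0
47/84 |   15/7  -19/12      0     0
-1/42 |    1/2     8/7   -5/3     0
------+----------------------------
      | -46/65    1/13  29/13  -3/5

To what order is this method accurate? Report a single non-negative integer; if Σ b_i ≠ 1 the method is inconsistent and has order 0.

1

b = (-46/65, 1/13, 29/13, -3/5)
c = (0, 7/15, 47/84, -1/42)
Ac = (0, 0, -133/180, -503/1260)
Σ b_i: (-46/65)·1 + 1/13·1 + 29/13·1 + (-3/5)·1 = 1 ✓
b·c: 1/13·7/15 + 29/13·47/84 + (-3/5)·(-1/42) = 2363/1820 ≠ 1/2 ⇒ order 1.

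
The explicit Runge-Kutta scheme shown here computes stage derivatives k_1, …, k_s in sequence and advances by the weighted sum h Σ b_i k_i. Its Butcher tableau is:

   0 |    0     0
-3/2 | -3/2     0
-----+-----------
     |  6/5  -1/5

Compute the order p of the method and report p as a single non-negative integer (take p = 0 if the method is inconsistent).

b = (6/5, -1/5)
c = (0, -3/2)
Σ b_i: 6/5·1 + (-1/5)·1 = 1 ✓
b·c: (-1/5)·(-3/2) = 3/10 ≠ 1/2 ⇒ order 1.

1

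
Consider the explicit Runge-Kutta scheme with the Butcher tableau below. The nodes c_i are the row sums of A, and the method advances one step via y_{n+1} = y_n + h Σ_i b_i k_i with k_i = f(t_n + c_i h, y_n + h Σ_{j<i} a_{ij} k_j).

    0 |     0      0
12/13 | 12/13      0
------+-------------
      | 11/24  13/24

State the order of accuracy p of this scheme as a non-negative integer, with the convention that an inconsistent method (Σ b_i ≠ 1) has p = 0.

b = (11/24, 13/24)
c = (0, 12/13)
Σ b_i: 11/24·1 + 13/24·1 = 1 ✓
b·c: 13/24·12/13 = 1/2 ✓; 2 stages ⇒ order 2.

2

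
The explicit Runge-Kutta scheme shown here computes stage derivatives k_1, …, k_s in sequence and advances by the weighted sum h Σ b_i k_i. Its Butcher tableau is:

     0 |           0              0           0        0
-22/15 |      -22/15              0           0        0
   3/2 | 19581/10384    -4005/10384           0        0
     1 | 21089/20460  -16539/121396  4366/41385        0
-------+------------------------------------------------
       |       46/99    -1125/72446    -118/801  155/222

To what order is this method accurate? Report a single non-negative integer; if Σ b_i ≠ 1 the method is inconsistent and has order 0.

4

b = (46/99, -1125/72446, -118/801, 155/222)
c = (0, -22/15, 3/2, 1)
Ac = (0, 0, 267/472, 111/310)
Σ b_i: 46/99·1 + (-1125/72446)·1 + (-118/801)·1 + 155/222·1 = 1 ✓
b·c: (-1125/72446)·(-22/15) + (-118/801)·3/2 + 155/222·1 = 1/2 ✓
b·c²: (-1125/72446)·484/225 + (-118/801)·9/4 + 155/222·1 = 1/3 ✓
b·Ac: (-118/801)·267/472 + 155/222·111/310 = 1/6 ✓
b·c³: (-1125/72446)·(-10648/3375) + (-118/801)·27/8 + 155/222·1 = 1/4 ✓
b·(c∘Ac): (-118/801)·801/944 + 155/222·111/310 = 1/8 ✓
b·Ac²: (-118/801)·(-979/1180) + 155/222·(-259/4650) = 1/12 ✓
b·A²c: 155/222·37/620 = 1/24 ✓; 4 stages ⇒ order 4.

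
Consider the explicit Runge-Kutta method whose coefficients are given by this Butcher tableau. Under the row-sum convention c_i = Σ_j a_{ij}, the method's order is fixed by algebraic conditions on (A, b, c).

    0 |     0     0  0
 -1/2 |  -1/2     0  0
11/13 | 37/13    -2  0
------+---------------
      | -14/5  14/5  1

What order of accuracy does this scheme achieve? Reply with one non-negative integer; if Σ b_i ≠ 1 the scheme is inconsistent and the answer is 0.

1

b = (-14/5, 14/5, 1)
c = (0, -1/2, 11/13)
Ac = (0, 0, 1)
Σ b_i: (-14/5)·1 + 14/5·1 + 1·1 = 1 ✓
b·c: 14/5·(-1/2) + 1·11/13 = -36/65 ≠ 1/2 ⇒ order 1.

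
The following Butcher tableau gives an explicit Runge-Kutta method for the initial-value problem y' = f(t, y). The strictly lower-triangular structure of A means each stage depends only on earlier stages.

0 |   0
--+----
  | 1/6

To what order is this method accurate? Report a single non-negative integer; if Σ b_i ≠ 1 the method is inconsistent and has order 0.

b = (1/6)
c = (0)
Σ b_i: 1/6·1 = 1/6 ≠ 1 ⇒ order 0.

0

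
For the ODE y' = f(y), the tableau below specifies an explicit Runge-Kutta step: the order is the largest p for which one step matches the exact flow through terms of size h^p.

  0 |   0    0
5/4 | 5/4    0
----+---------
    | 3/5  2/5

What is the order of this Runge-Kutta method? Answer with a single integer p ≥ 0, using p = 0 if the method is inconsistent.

2

b = (3/5, 2/5)
c = (0, 5/4)
Σ b_i: 3/5·1 + 2/5·1 = 1 ✓
b·c: 2/5·5/4 = 1/2 ✓; 2 stages ⇒ order 2.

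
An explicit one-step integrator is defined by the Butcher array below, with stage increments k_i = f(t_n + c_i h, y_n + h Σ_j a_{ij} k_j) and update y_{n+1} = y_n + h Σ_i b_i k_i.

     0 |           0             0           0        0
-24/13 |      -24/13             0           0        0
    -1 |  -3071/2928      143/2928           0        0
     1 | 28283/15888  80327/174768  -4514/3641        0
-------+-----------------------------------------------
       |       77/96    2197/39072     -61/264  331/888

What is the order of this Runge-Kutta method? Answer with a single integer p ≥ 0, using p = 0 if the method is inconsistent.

4

b = (77/96, 2197/39072, -61/264, 331/888)
c = (0, -24/13, -1, 1)
Ac = (0, 0, -11/122, 259/662)
Σ b_i: 77/96·1 + 2197/39072·1 + (-61/264)·1 + 331/888·1 = 1 ✓
b·c: 2197/39072·(-24/13) + (-61/264)·(-1) + 331/888·1 = 1/2 ✓
b·c²: 2197/39072·576/169 + (-61/264)·1 + 331/888·1 = 1/3 ✓
b·Ac: (-61/264)·(-11/122) + 331/888·259/662 = 1/6 ✓
b·c³: 2197/39072·(-13824/2197) + (-61/264)·(-1) + 331/888·1 = 1/4 ✓
b·(c∘Ac): (-61/264)·11/122 + 331/888·259/662 = 1/8 ✓
b·Ac²: (-61/264)·132/793 + 331/888·1406/4303 = 1/12 ✓
b·A²c: 331/888·37/331 = 1/24 ✓; 4 stages ⇒ order 4.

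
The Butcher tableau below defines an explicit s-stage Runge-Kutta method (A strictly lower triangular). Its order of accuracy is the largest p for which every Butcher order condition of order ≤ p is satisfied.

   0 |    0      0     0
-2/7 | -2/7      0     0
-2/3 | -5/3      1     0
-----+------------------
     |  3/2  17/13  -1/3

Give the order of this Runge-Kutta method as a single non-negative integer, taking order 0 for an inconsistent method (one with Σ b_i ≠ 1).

b = (3/2, 17/13, -1/3)
c = (0, -2/7, -2/3)
Ac = (0, 0, -2/7)
Σ b_i: 3/2·1 + 17/13·1 + (-1/3)·1 = 193/78 ≠ 1 ⇒ order 0.

0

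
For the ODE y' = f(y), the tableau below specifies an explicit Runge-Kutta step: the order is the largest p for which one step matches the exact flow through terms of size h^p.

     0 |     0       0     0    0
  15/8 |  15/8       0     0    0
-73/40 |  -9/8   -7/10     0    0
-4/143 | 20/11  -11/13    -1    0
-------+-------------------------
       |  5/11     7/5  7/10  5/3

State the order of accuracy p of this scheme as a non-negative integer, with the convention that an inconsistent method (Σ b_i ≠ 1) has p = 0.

0

b = (5/11, 7/5, 7/10, 5/3)
c = (0, 15/8, -73/40, -4/143)
Ac = (0, 0, -21/16, 31/130)
Σ b_i: 5/11·1 + 7/5·1 + 7/10·1 + 5/3·1 = 1393/330 ≠ 1 ⇒ order 0.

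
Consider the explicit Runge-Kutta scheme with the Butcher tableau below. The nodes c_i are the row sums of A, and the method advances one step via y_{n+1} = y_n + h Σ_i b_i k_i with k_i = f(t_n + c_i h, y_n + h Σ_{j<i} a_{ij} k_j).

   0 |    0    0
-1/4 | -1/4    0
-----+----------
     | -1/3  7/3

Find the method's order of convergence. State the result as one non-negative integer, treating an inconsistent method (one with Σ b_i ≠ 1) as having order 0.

b = (-1/3, 7/3)
c = (0, -1/4)
Σ b_i: (-1/3)·1 + 7/3·1 = 2 ≠ 1 ⇒ order 0.

0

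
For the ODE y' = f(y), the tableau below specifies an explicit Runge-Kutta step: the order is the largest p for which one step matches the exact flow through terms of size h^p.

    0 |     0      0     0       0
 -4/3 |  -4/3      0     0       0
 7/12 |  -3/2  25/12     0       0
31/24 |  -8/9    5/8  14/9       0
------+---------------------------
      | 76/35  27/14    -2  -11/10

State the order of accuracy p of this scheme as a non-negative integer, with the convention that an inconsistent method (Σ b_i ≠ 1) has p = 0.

1

b = (76/35, 27/14, -2, -11/10)
c = (0, -4/3, 7/12, 31/24)
Ac = (0, 0, -25/9, 2/27)
Σ b_i: 76/35·1 + 27/14·1 + (-2)·1 + (-11/10)·1 = 1 ✓
b·c: 27/14·(-4/3) + (-2)·7/12 + (-11/10)·31/24 = -2889/560 ≠ 1/2 ⇒ order 1.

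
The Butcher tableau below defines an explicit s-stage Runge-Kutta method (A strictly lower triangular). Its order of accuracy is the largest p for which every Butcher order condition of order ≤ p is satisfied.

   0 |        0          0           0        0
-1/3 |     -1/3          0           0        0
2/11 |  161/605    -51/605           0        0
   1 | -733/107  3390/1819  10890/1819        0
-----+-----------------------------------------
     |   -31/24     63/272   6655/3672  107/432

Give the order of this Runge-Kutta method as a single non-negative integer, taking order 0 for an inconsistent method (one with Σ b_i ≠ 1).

4

b = (-31/24, 63/272, 6655/3672, 107/432)
c = (0, -1/3, 2/11, 1)
Ac = (0, 0, 17/605, 50/107)
Σ b_i: (-31/24)·1 + 63/272·1 + 6655/3672·1 + 107/432·1 = 1 ✓
b·c: 63/272·(-1/3) + 6655/3672·2/11 + 107/432·1 = 1/2 ✓
b·c²: 63/272·1/9 + 6655/3672·4/121 + 107/432·1 = 1/3 ✓
b·Ac: 6655/3672·17/605 + 107/432·50/107 = 1/6 ✓
b·c³: 63/272·(-1/27) + 6655/3672·8/1331 + 107/432·1 = 1/4 ✓
b·(c∘Ac): 6655/3672·34/6655 + 107/432·50/107 = 1/8 ✓
b·Ac²: 6655/3672·(-17/1815) + 107/432·130/321 = 1/12 ✓
b·A²c: 107/432·18/107 = 1/24 ✓; 4 stages ⇒ order 4.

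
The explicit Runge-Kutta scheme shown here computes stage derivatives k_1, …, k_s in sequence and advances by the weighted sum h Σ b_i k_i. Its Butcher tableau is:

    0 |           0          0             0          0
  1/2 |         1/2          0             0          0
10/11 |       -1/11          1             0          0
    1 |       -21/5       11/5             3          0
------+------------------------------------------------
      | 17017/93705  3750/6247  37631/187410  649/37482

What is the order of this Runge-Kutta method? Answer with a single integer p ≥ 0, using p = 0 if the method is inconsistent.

3

b = (17017/93705, 3750/6247, 37631/187410, 649/37482)
c = (0, 1/2, 10/11, 1)
Ac = (0, 0, 1/2, 421/110)
Σ b_i: 17017/93705·1 + 3750/6247·1 + 37631/187410·1 + 649/37482·1 = 1 ✓
b·c: 3750/6247·1/2 + 37631/187410·10/11 + 649/37482·1 = 1/2 ✓
b·c²: 3750/6247·1/4 + 37631/187410·100/121 + 649/37482·1 = 1/3 ✓
b·Ac: 37631/187410·1/2 + 649/37482·421/110 = 1/6 ✓
b·c³: 3750/6247·1/8 + 37631/187410·1000/1331 + 649/37482·1 = 66851/274868 ≠ 1/4 ⇒ order 3.
b·(c∘Ac): 37631/187410·5/11 + 649/37482·421/110 = 19683/124940 ≠ 1/8
b·Ac²: 37631/187410·1/4 + 649/37482·7331/2420 = 84647/824604 ≠ 1/12
b·A²c: 649/37482·3/2 = 649/24988 ≠ 1/24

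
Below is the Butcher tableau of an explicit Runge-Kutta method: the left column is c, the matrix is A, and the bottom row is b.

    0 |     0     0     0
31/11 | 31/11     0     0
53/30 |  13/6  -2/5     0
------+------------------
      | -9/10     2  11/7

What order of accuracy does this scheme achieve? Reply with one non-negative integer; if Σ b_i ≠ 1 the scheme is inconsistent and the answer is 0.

b = (-9/10, 2, 11/7)
c = (0, 31/11, 53/30)
Ac = (0, 0, -62/55)
Σ b_i: (-9/10)·1 + 2·1 + 11/7·1 = 187/70 ≠ 1 ⇒ order 0.

0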